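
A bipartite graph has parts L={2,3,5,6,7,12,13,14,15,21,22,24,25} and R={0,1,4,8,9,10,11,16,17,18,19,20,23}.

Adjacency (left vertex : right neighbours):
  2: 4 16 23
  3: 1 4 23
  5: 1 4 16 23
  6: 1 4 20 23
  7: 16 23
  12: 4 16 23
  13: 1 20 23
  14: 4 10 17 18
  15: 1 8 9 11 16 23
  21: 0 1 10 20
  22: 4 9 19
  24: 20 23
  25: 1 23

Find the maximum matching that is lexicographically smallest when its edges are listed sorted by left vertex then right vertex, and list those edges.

|M| = 9 (so the lex-smallest maximum matching has 9 edges)
process left vertices in ascending order; for each, take the smallest-labelled available neighbour that still permits 9 edges overall, or leave it unmatched if none does
lex-smallest matching: {2-4, 3-1, 5-16, 6-20, 7-23, 14-10, 15-8, 21-0, 22-9}

Lex-smallest maximum matching: {(2,4), (3,1), (5,16), (6,20), (7,23), (14,10), (15,8), (21,0), (22,9)}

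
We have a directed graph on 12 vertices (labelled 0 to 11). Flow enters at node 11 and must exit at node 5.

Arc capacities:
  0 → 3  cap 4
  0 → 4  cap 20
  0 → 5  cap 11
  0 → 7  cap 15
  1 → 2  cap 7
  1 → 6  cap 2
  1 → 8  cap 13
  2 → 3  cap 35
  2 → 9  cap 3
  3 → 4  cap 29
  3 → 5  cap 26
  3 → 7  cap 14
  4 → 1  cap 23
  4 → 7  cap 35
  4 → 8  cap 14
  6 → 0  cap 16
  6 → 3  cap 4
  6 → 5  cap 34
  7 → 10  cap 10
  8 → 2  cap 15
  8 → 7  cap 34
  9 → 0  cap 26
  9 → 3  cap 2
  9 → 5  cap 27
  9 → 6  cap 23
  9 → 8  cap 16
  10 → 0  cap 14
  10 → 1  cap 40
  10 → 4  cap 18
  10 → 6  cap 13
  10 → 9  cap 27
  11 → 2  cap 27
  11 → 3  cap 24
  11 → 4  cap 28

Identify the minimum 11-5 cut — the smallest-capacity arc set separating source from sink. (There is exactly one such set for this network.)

Min-cut arcs: {(1,6), (2,9), (3,5), (7,10)} (total capacity 41)

augment #1: 11→3→5 push 24
augment #2: 11→2→3→5 push 2
augment #3: 11→2→9→5 push 3
augment #4: 11→4→1→6→5 push 2
augment #5: 11→4→7→10→0→5 push 10
max flow = 41; residual-reachable set from 11 gives S-side
cut edges (S→T): {(1,6), (2,9), (3,5), (7,10)} total cap 41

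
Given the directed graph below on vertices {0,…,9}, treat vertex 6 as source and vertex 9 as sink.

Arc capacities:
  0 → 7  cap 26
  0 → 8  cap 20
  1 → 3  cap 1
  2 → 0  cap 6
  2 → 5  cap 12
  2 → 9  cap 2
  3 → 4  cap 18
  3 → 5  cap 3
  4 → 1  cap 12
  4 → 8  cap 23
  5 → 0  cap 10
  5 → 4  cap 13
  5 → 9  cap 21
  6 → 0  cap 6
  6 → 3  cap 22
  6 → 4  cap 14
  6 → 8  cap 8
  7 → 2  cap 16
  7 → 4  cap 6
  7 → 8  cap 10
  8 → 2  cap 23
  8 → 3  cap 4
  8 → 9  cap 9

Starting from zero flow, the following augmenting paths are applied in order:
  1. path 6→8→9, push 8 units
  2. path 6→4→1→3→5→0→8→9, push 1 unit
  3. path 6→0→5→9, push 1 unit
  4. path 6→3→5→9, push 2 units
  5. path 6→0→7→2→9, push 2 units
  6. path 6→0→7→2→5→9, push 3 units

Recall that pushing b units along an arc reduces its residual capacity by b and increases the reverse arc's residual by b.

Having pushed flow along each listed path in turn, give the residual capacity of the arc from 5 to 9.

Residual capacity of (5,9): 15

after path 1 (6→8→9, push 8): res(5,9)=21
after path 2 (6→4→1→3→5→0→8→9, push 1): res(5,9)=21
after path 3 (6→0→5→9, push 1): res(5,9)=20
after path 4 (6→3→5→9, push 2): res(5,9)=18
after path 5 (6→0→7→2→9, push 2): res(5,9)=18
after path 6 (6→0→7→2→5→9, push 3): res(5,9)=15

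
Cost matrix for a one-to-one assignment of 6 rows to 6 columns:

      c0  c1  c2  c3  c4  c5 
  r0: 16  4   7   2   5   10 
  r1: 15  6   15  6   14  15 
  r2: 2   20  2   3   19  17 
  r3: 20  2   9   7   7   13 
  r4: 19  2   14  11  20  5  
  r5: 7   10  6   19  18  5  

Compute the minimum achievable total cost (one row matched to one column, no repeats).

Minimum assignment cost: 26

optimal assignment: row0→col4 (cost 5), row1→col3 (cost 6), row2→col0 (cost 2), row3→col1 (cost 2), row4→col5 (cost 5), row5→col2 (cost 6)
total = 5 + 6 + 2 + 2 + 5 + 6 = 26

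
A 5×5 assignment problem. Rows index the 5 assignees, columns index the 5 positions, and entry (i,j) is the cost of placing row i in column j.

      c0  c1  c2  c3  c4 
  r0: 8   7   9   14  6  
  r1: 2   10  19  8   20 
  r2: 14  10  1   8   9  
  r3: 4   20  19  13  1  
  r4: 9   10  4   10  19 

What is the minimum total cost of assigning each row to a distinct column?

optimal assignment: row0→col1 (cost 7), row1→col0 (cost 2), row2→col2 (cost 1), row3→col4 (cost 1), row4→col3 (cost 10)
total = 7 + 2 + 1 + 1 + 10 = 21

Minimum assignment cost: 21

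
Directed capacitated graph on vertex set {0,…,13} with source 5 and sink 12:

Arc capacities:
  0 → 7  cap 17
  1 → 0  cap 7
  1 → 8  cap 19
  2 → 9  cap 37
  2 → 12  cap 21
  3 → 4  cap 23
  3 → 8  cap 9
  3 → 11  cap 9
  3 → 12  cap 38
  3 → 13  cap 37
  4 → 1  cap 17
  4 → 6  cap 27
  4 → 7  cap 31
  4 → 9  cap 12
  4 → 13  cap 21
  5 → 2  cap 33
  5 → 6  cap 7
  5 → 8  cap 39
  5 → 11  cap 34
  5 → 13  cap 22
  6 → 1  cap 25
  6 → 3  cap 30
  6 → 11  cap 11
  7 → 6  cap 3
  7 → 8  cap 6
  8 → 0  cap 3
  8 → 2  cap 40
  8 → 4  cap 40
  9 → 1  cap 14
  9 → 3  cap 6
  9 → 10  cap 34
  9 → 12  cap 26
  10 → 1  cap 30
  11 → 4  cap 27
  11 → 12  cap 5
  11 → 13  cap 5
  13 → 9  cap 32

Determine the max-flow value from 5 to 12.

Maximum flow value: 88

augment #1: 5→2→12 bottleneck 21, total now 21
augment #2: 5→11→12 bottleneck 5, total now 26
augment #3: 5→2→9→12 bottleneck 12, total now 38
augment #4: 5→6→3→12 bottleneck 7, total now 45
augment #5: 5→13→9→12 bottleneck 14, total now 59
augment #6: 5→13→9→3→12 bottleneck 6, total now 65
augment #7: 5→8→4→6→3→12 bottleneck 23, total now 88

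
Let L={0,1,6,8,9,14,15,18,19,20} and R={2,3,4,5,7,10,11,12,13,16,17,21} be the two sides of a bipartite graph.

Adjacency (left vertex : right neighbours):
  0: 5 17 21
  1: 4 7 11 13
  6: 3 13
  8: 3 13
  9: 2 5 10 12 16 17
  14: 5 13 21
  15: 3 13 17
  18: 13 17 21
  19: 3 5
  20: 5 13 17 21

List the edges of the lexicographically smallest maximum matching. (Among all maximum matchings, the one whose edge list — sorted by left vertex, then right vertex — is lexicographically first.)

Lex-smallest maximum matching: {(0,5), (1,4), (6,3), (8,13), (9,2), (14,21), (15,17)}

|M| = 7 (so the lex-smallest maximum matching has 7 edges)
process left vertices in ascending order; for each, take the smallest-labelled available neighbour that still permits 7 edges overall, or leave it unmatched if none does
lex-smallest matching: {0-5, 1-4, 6-3, 8-13, 9-2, 14-21, 15-17}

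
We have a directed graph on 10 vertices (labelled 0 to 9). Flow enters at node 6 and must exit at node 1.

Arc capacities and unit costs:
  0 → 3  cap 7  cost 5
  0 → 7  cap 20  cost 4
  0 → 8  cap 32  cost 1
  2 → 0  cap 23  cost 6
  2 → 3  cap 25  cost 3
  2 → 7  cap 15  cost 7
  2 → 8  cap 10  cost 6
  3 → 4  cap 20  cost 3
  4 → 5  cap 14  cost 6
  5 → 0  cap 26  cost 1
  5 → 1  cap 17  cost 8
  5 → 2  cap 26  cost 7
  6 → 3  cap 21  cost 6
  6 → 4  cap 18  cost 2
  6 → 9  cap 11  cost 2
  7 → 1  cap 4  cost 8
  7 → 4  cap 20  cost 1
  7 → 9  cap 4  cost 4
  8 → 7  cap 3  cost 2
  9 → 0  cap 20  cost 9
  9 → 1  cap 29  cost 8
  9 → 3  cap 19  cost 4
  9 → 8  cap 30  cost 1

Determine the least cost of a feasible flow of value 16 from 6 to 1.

Minimum cost for 16 units: 190

shortest-cost path #1: 6→9→1 push 11 @ unit cost 10 (adds 110)
shortest-cost path #2: 6→4→5→1 push 5 @ unit cost 16 (adds 80)
total cost = 190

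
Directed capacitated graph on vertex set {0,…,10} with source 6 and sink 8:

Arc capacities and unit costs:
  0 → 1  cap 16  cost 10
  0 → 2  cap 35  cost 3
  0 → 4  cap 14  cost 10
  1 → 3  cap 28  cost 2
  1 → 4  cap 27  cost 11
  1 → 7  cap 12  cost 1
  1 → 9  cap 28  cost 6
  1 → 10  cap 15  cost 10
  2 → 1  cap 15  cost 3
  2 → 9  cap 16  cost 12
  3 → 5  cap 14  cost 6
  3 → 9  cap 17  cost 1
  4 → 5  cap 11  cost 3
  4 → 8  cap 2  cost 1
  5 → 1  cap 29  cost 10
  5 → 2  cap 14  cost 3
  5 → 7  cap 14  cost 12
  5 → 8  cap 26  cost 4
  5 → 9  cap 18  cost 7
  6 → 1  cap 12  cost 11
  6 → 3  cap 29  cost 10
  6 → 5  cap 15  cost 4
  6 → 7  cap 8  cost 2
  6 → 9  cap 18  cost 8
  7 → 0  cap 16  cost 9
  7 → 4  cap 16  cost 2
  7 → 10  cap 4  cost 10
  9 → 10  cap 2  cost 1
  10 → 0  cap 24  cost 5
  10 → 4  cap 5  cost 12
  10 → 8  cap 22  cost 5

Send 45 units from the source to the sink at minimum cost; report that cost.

shortest-cost path #1: 6→7→4→8 push 2 @ unit cost 5 (adds 10)
shortest-cost path #2: 6→5→8 push 15 @ unit cost 8 (adds 120)
shortest-cost path #3: 6→7→4→5→8 push 6 @ unit cost 11 (adds 66)
shortest-cost path #4: 6→9→10→8 push 2 @ unit cost 14 (adds 28)
shortest-cost path #5: 6→3→5→8 push 5 @ unit cost 20 (adds 100)
shortest-cost path #6: 6→1→10→8 push 12 @ unit cost 26 (adds 312)
shortest-cost path #7: 6→3→5→4→7→10→8 push 3 @ unit cost 26 (adds 78)
total cost = 714

Minimum cost for 45 units: 714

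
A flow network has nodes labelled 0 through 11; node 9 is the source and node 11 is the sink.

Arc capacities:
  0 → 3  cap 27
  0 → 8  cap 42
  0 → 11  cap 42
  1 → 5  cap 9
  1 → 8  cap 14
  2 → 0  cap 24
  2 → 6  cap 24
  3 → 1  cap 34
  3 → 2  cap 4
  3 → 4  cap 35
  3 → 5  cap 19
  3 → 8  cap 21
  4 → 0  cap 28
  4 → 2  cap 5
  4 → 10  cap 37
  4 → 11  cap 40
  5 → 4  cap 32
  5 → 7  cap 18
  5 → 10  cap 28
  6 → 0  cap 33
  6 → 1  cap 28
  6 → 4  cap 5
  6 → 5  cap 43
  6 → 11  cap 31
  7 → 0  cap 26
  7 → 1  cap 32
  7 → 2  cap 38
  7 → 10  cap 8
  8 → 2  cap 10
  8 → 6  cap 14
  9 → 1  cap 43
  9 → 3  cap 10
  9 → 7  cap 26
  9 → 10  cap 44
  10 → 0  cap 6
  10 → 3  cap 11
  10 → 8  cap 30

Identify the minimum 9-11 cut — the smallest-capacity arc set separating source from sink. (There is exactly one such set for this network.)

Min-cut arcs: {(1,5), (8,2), (8,6), (9,3), (9,7), (10,0), (10,3)} (total capacity 86)

augment #1: 9→3→4→11 push 10
augment #2: 9→7→0→11 push 26
augment #3: 9→10→0→11 push 6
augment #4: 9→1→5→4→11 push 9
augment #5: 9→1→8→6→11 push 14
augment #6: 9→10→3→4→11 push 11
augment #7: 9→10→8→2→0→11 push 10
max flow = 86; residual-reachable set from 9 gives S-side
cut edges (S→T): {(1,5), (8,2), (8,6), (9,3), (9,7), (10,0), (10,3)} total cap 86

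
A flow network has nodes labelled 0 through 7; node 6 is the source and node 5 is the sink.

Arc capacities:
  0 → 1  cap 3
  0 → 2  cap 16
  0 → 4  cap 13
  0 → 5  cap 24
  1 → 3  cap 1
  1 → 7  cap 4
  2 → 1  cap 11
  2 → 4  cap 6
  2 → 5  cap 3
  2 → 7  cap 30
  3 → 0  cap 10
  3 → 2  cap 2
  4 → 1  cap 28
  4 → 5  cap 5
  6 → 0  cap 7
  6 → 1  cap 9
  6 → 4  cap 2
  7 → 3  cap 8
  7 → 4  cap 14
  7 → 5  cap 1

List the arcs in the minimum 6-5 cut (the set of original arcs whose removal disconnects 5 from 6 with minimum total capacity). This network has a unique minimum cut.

augment #1: 6→0→5 push 7
augment #2: 6→4→5 push 2
augment #3: 6→1→7→5 push 1
augment #4: 6→1→3→0→5 push 1
augment #5: 6→1→7→4→5 push 3
max flow = 14; residual-reachable set from 6 gives S-side
cut edges (S→T): {(1,3), (1,7), (6,0), (6,4)} total cap 14

Min-cut arcs: {(1,3), (1,7), (6,0), (6,4)} (total capacity 14)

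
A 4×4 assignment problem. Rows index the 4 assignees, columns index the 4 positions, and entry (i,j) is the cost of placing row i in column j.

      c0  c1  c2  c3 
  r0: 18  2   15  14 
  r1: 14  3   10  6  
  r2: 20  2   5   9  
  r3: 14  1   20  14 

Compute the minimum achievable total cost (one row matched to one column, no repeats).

optimal assignment: row0→col1 (cost 2), row1→col3 (cost 6), row2→col2 (cost 5), row3→col0 (cost 14)
total = 2 + 6 + 5 + 14 = 27

Minimum assignment cost: 27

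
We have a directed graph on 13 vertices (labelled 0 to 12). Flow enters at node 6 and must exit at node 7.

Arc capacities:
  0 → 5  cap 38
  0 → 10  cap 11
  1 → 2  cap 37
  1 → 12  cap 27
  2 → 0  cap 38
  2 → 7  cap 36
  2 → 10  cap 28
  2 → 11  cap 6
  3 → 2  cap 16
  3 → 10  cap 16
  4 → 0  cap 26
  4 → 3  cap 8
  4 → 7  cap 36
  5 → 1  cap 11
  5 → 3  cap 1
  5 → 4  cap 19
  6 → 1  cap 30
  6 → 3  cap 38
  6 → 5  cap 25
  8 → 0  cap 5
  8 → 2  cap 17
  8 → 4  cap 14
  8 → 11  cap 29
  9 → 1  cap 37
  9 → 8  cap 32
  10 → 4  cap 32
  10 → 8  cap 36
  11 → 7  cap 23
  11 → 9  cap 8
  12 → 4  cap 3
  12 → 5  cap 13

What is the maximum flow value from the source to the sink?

Maximum flow value: 87

augment #1: 6→1→2→7 bottleneck 30, total now 30
augment #2: 6→3→2→7 bottleneck 6, total now 36
augment #3: 6→5→4→7 bottleneck 19, total now 55
augment #4: 6→3→2→11→7 bottleneck 6, total now 61
augment #5: 6→3→10→4→7 bottleneck 16, total now 77
augment #6: 6→3→2→10→4→7 bottleneck 1, total now 78
augment #7: 6→3→2→10→8→11→7 bottleneck 3, total now 81
augment #8: 6→5→1→2→10→8→11→7 bottleneck 6, total now 87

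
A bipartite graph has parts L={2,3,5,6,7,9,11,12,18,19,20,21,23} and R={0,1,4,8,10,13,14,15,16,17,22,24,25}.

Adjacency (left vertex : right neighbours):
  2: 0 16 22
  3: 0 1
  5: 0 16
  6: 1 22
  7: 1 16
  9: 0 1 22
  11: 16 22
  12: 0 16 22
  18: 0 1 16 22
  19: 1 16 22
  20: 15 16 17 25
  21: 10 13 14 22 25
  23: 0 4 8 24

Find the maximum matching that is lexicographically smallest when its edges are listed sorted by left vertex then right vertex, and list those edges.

|M| = 7 (so the lex-smallest maximum matching has 7 edges)
process left vertices in ascending order; for each, take the smallest-labelled available neighbour that still permits 7 edges overall, or leave it unmatched if none does
lex-smallest matching: {2-0, 3-1, 5-16, 6-22, 20-15, 21-10, 23-4}

Lex-smallest maximum matching: {(2,0), (3,1), (5,16), (6,22), (20,15), (21,10), (23,4)}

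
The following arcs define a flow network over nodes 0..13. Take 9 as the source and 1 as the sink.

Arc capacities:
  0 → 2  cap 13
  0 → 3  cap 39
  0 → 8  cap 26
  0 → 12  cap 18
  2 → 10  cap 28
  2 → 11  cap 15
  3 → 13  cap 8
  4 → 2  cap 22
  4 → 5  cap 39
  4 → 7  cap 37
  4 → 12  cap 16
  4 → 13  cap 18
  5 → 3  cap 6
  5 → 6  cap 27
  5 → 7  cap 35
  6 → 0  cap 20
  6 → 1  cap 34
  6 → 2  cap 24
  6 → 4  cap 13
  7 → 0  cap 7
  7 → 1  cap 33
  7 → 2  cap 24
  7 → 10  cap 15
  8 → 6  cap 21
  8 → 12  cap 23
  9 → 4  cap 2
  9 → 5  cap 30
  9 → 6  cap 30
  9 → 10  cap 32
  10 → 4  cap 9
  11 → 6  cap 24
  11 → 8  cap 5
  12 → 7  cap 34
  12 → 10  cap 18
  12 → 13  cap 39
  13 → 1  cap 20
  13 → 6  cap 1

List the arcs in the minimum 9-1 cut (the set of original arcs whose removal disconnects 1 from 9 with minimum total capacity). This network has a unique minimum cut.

augment #1: 9→6→1 push 30
augment #2: 9→4→7→1 push 2
augment #3: 9→5→6→1 push 4
augment #4: 9→5→7→1 push 26
augment #5: 9→10→4→7→1 push 5
augment #6: 9→10→4→13→1 push 4
max flow = 71; residual-reachable set from 9 gives S-side
cut edges (S→T): {(9,4), (9,5), (9,6), (10,4)} total cap 71

Min-cut arcs: {(9,4), (9,5), (9,6), (10,4)} (total capacity 71)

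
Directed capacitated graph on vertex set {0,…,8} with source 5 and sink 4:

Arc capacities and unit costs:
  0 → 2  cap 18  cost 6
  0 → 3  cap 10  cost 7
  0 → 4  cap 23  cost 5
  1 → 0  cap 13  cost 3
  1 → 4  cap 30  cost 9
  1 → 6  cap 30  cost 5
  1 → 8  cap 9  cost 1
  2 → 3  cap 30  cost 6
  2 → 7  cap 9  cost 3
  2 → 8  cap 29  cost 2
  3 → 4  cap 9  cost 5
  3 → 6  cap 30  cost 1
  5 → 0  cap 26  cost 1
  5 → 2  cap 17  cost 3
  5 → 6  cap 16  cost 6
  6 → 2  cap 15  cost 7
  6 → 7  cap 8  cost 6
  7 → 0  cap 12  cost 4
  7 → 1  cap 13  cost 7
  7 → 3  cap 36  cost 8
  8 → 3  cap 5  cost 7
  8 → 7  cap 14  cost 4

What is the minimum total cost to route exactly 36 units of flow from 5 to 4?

shortest-cost path #1: 5→0→4 push 23 @ unit cost 6 (adds 138)
shortest-cost path #2: 5→0→3→4 push 3 @ unit cost 13 (adds 39)
shortest-cost path #3: 5→2→3→4 push 6 @ unit cost 14 (adds 84)
shortest-cost path #4: 5→2→7→1→4 push 4 @ unit cost 22 (adds 88)
total cost = 349

Minimum cost for 36 units: 349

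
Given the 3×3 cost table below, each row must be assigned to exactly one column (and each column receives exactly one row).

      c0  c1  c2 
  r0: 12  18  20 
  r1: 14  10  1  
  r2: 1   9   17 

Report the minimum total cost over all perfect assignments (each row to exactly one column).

Minimum assignment cost: 20

optimal assignment: row0→col1 (cost 18), row1→col2 (cost 1), row2→col0 (cost 1)
total = 18 + 1 + 1 = 20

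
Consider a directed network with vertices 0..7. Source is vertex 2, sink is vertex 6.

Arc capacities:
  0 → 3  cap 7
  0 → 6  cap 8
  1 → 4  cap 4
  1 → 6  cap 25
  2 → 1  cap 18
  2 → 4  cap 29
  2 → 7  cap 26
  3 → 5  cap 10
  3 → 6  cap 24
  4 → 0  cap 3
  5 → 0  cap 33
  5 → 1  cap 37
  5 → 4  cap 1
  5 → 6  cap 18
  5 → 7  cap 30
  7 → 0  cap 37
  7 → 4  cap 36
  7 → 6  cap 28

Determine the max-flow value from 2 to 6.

Maximum flow value: 47

augment #1: 2→1→6 bottleneck 18, total now 18
augment #2: 2→7→6 bottleneck 26, total now 44
augment #3: 2→4→0→6 bottleneck 3, total now 47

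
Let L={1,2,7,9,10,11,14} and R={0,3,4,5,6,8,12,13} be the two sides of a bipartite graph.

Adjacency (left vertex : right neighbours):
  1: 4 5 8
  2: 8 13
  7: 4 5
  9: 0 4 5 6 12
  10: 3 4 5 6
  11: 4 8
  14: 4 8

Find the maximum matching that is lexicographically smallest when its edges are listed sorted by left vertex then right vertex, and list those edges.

|M| = 6 (so the lex-smallest maximum matching has 6 edges)
process left vertices in ascending order; for each, take the smallest-labelled available neighbour that still permits 6 edges overall, or leave it unmatched if none does
lex-smallest matching: {1-4, 2-13, 7-5, 9-0, 10-3, 11-8}

Lex-smallest maximum matching: {(1,4), (2,13), (7,5), (9,0), (10,3), (11,8)}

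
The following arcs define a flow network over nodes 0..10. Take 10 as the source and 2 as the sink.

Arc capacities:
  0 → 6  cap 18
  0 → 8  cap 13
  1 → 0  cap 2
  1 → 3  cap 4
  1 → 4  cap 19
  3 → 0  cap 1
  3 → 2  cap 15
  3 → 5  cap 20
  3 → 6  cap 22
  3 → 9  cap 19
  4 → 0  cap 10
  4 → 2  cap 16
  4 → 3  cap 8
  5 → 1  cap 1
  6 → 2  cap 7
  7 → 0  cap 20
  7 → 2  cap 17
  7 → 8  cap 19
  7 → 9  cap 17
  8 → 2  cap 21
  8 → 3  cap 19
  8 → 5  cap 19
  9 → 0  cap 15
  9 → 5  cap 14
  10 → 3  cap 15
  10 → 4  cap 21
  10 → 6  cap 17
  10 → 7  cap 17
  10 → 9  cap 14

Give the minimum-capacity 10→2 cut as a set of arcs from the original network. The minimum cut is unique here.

augment #1: 10→3→2 push 15
augment #2: 10→4→2 push 16
augment #3: 10→6→2 push 7
augment #4: 10→7→2 push 17
augment #5: 10→4→0→8→2 push 5
augment #6: 10→9→0→8→2 push 8
max flow = 68; residual-reachable set from 10 gives S-side
cut edges (S→T): {(0,8), (3,2), (4,2), (6,2), (10,7)} total cap 68

Min-cut arcs: {(0,8), (3,2), (4,2), (6,2), (10,7)} (total capacity 68)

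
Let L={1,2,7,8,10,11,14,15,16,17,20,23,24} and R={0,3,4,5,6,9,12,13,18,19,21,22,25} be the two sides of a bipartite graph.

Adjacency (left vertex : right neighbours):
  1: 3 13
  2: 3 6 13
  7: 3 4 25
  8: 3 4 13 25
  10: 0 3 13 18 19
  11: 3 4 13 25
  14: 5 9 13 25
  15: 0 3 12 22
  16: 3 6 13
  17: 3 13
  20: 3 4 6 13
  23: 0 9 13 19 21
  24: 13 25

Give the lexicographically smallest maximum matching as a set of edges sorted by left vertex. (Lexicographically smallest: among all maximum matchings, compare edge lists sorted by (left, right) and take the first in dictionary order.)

Lex-smallest maximum matching: {(1,3), (2,6), (7,4), (8,13), (10,0), (11,25), (14,5), (15,12), (23,9)}

|M| = 9 (so the lex-smallest maximum matching has 9 edges)
process left vertices in ascending order; for each, take the smallest-labelled available neighbour that still permits 9 edges overall, or leave it unmatched if none does
lex-smallest matching: {1-3, 2-6, 7-4, 8-13, 10-0, 11-25, 14-5, 15-12, 23-9}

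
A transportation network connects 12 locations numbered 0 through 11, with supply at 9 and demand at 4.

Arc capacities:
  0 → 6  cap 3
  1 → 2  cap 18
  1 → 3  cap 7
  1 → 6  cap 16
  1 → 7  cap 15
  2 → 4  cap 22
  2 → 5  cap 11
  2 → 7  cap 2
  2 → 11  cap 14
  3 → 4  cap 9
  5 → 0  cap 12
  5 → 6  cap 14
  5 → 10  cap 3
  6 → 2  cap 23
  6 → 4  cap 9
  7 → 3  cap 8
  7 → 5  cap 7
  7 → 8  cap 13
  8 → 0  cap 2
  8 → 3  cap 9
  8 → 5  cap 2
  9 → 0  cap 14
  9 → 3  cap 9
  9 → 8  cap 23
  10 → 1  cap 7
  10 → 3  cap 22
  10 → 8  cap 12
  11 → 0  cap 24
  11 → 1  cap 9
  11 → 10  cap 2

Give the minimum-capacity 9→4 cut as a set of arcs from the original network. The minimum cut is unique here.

augment #1: 9→3→4 push 9
augment #2: 9→0→6→4 push 3
augment #3: 9→8→5→6→4 push 2
max flow = 14; residual-reachable set from 9 gives S-side
cut edges (S→T): {(0,6), (3,4), (8,5)} total cap 14

Min-cut arcs: {(0,6), (3,4), (8,5)} (total capacity 14)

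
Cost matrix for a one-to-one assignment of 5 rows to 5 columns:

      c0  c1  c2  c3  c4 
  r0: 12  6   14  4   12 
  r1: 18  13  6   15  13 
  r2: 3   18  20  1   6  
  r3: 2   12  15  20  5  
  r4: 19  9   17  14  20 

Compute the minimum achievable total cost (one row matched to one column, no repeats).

Minimum assignment cost: 27

one of 2 optimal assignments: row0→col3 (cost 4), row1→col2 (cost 6), row2→col0 (cost 3), row3→col4 (cost 5), row4→col1 (cost 9)
total = 4 + 6 + 3 + 5 + 9 = 27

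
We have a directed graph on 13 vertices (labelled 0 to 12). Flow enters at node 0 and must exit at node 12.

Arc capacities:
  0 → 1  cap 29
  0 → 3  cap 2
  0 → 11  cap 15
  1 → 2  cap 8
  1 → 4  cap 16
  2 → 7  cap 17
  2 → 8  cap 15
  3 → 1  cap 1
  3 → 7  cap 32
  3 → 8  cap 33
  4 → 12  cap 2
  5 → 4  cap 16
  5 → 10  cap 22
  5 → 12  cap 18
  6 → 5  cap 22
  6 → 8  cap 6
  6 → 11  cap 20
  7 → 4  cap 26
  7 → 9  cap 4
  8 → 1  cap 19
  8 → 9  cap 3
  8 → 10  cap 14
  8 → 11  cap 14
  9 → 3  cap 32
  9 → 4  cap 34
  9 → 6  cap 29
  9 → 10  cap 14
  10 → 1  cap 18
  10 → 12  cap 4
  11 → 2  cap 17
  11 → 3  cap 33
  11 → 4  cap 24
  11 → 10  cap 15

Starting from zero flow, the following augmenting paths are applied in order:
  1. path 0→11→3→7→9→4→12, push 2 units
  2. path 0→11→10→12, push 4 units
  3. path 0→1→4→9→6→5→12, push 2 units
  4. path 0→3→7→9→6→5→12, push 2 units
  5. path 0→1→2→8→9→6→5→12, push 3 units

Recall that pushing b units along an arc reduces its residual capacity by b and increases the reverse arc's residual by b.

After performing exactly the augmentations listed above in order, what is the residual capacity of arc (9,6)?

after path 1 (0→11→3→7→9→4→12, push 2): res(9,6)=29
after path 2 (0→11→10→12, push 4): res(9,6)=29
after path 3 (0→1→4→9→6→5→12, push 2): res(9,6)=27
after path 4 (0→3→7→9→6→5→12, push 2): res(9,6)=25
after path 5 (0→1→2→8→9→6→5→12, push 3): res(9,6)=22

Residual capacity of (9,6): 22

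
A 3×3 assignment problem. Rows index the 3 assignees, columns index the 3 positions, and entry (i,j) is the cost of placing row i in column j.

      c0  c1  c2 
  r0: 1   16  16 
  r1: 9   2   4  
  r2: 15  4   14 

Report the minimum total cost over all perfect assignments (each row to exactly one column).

Minimum assignment cost: 9

optimal assignment: row0→col0 (cost 1), row1→col2 (cost 4), row2→col1 (cost 4)
total = 1 + 4 + 4 = 9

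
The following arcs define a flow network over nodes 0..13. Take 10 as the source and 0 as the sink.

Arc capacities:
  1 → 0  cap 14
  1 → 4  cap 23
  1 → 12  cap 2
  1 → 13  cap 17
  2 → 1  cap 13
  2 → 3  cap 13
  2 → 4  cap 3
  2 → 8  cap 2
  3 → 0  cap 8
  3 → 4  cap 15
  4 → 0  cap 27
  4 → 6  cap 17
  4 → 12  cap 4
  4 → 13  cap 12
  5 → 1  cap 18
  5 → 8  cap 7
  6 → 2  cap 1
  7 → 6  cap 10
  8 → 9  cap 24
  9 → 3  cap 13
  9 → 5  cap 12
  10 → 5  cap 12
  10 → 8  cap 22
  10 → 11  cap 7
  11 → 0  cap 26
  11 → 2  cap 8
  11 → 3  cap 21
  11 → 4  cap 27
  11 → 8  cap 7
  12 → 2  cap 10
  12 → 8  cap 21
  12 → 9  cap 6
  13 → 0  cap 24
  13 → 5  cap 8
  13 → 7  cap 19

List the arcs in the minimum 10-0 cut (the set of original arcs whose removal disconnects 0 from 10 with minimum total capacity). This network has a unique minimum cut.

augment #1: 10→11→0 push 7
augment #2: 10→5→1→0 push 12
augment #3: 10→8→9→3→0 push 8
augment #4: 10→8→9→3→4→0 push 5
augment #5: 10→8→9→5→1→0 push 2
augment #6: 10→8→9→5→1→4→0 push 4
max flow = 38; residual-reachable set from 10 gives S-side
cut edges (S→T): {(5,1), (9,3), (10,11)} total cap 38

Min-cut arcs: {(5,1), (9,3), (10,11)} (total capacity 38)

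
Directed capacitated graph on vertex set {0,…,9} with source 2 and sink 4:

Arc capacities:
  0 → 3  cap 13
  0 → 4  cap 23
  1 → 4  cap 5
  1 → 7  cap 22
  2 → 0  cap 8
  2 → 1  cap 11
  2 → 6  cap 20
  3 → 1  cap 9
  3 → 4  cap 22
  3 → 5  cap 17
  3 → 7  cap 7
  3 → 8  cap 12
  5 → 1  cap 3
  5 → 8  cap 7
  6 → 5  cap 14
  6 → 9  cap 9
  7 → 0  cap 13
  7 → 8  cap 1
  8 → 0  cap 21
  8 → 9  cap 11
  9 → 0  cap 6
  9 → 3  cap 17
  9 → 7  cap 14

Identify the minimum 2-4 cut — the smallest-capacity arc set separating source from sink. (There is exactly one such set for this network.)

augment #1: 2→0→4 push 8
augment #2: 2→1→4 push 5
augment #3: 2→1→7→0→4 push 6
augment #4: 2→6→9→0→4 push 6
augment #5: 2→6→9→3→4 push 3
augment #6: 2→6→5→8→0→4 push 3
augment #7: 2→6→5→8→0→3→4 push 4
augment #8: 2→6→5→1→7→0→3→4 push 3
max flow = 38; residual-reachable set from 2 gives S-side
cut edges (S→T): {(2,0), (2,1), (5,1), (5,8), (6,9)} total cap 38

Min-cut arcs: {(2,0), (2,1), (5,1), (5,8), (6,9)} (total capacity 38)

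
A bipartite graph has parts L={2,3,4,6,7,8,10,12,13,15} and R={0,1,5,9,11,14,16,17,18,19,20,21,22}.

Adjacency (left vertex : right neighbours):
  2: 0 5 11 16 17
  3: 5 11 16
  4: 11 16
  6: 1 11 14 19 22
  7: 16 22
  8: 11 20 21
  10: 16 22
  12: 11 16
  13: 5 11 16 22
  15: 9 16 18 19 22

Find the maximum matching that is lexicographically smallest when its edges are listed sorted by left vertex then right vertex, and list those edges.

|M| = 8 (so the lex-smallest maximum matching has 8 edges)
process left vertices in ascending order; for each, take the smallest-labelled available neighbour that still permits 8 edges overall, or leave it unmatched if none does
lex-smallest matching: {2-0, 3-5, 4-11, 6-1, 7-16, 8-20, 10-22, 15-9}

Lex-smallest maximum matching: {(2,0), (3,5), (4,11), (6,1), (7,16), (8,20), (10,22), (15,9)}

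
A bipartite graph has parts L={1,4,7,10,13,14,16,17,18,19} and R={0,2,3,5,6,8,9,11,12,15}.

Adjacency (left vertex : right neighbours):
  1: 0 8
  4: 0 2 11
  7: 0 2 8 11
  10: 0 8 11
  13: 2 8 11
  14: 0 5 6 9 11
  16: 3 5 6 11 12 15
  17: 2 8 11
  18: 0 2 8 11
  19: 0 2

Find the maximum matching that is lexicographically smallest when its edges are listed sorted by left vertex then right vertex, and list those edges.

Lex-smallest maximum matching: {(1,0), (4,2), (7,8), (10,11), (14,5), (16,3)}

|M| = 6 (so the lex-smallest maximum matching has 6 edges)
process left vertices in ascending order; for each, take the smallest-labelled available neighbour that still permits 6 edges overall, or leave it unmatched if none does
lex-smallest matching: {1-0, 4-2, 7-8, 10-11, 14-5, 16-3}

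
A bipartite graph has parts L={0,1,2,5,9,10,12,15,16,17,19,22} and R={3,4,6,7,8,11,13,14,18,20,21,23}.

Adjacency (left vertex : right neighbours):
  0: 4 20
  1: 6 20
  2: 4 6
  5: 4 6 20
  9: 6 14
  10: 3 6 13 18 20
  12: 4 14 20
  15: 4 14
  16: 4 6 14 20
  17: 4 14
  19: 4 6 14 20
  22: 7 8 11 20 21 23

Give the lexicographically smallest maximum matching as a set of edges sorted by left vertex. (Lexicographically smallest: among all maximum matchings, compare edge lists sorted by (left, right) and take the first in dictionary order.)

|M| = 6 (so the lex-smallest maximum matching has 6 edges)
process left vertices in ascending order; for each, take the smallest-labelled available neighbour that still permits 6 edges overall, or leave it unmatched if none does
lex-smallest matching: {0-4, 1-6, 5-20, 9-14, 10-3, 22-7}

Lex-smallest maximum matching: {(0,4), (1,6), (5,20), (9,14), (10,3), (22,7)}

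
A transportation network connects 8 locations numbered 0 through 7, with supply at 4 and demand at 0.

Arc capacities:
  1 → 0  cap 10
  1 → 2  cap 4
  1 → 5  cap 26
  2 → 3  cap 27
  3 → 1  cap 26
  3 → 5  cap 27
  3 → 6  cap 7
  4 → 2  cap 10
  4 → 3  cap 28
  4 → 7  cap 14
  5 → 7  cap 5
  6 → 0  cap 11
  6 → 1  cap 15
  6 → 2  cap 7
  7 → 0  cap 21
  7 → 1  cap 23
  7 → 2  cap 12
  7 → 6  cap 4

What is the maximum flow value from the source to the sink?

Maximum flow value: 36

augment #1: 4→7→0 bottleneck 14, total now 14
augment #2: 4→3→1→0 bottleneck 10, total now 24
augment #3: 4→3→6→0 bottleneck 7, total now 31
augment #4: 4→3→5→7→0 bottleneck 5, total now 36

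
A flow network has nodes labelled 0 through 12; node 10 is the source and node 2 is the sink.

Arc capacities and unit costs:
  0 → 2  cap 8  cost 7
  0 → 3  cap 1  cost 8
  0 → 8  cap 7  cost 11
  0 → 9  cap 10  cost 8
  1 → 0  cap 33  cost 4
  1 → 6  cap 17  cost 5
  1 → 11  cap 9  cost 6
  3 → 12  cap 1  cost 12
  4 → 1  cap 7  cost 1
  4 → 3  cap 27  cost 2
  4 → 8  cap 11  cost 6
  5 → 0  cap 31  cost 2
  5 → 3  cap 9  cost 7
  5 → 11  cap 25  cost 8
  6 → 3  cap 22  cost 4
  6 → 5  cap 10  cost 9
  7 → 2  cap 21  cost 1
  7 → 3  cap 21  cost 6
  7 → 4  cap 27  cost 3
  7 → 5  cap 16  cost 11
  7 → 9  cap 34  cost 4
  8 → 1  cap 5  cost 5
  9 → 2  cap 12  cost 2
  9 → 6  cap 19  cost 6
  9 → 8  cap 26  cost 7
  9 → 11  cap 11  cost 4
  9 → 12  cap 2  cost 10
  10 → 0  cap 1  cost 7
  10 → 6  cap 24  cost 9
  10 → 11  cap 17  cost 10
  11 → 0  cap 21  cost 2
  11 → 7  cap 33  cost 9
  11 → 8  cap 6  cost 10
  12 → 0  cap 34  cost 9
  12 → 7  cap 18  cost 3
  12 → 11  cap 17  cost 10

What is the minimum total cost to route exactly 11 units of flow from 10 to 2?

Minimum cost for 11 units: 207

shortest-cost path #1: 10→0→2 push 1 @ unit cost 14 (adds 14)
shortest-cost path #2: 10→11→0→2 push 7 @ unit cost 19 (adds 133)
shortest-cost path #3: 10→11→7→2 push 3 @ unit cost 20 (adds 60)
total cost = 207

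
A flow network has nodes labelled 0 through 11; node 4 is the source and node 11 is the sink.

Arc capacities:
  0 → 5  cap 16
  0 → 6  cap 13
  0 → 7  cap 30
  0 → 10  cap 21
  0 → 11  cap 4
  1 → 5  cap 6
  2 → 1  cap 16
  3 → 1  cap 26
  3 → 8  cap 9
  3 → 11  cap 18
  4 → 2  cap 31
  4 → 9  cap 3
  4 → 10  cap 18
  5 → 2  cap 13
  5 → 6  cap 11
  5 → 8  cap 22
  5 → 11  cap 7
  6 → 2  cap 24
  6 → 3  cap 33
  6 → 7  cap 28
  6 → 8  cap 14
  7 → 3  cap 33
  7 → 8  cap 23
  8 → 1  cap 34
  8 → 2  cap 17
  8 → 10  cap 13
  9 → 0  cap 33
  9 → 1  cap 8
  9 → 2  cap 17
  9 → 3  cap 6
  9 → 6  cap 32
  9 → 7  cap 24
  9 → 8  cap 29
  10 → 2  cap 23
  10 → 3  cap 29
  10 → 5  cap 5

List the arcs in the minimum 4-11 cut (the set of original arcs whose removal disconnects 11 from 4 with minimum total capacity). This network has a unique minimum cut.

augment #1: 4→9→0→11 push 3
augment #2: 4→10→3→11 push 18
augment #3: 4→2→1→5→11 push 6
max flow = 27; residual-reachable set from 4 gives S-side
cut edges (S→T): {(1,5), (4,9), (4,10)} total cap 27

Min-cut arcs: {(1,5), (4,9), (4,10)} (total capacity 27)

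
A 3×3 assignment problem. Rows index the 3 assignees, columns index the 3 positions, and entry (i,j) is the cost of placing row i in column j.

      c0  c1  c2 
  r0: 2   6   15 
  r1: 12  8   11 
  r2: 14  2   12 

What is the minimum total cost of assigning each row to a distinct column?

Minimum assignment cost: 15

optimal assignment: row0→col0 (cost 2), row1→col2 (cost 11), row2→col1 (cost 2)
total = 2 + 11 + 2 = 15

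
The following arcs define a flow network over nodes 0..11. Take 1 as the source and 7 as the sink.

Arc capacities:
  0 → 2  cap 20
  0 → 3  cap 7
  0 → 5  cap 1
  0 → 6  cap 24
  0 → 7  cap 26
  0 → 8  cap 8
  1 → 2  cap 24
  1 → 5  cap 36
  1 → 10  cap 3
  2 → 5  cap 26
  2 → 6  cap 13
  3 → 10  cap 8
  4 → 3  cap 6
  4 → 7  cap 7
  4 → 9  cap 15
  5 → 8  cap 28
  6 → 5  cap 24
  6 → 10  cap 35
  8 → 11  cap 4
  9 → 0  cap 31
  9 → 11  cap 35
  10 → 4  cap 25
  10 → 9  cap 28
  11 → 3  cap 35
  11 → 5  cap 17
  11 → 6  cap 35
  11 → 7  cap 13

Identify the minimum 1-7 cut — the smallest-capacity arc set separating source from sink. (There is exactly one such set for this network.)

Min-cut arcs: {(1,10), (2,6), (8,11)} (total capacity 20)

augment #1: 1→10→4→7 push 3
augment #2: 1→5→8→11→7 push 4
augment #3: 1→2→6→10→4→7 push 4
augment #4: 1→2→6→10→9→0→7 push 9
max flow = 20; residual-reachable set from 1 gives S-side
cut edges (S→T): {(1,10), (2,6), (8,11)} total cap 20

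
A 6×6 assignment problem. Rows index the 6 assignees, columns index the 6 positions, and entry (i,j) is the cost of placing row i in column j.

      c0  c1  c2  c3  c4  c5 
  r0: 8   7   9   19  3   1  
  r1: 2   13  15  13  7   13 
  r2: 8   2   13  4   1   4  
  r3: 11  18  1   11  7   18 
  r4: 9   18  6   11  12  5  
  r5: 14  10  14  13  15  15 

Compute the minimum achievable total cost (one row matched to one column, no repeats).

optimal assignment: row0→col4 (cost 3), row1→col0 (cost 2), row2→col3 (cost 4), row3→col2 (cost 1), row4→col5 (cost 5), row5→col1 (cost 10)
total = 3 + 2 + 4 + 1 + 5 + 10 = 25

Minimum assignment cost: 25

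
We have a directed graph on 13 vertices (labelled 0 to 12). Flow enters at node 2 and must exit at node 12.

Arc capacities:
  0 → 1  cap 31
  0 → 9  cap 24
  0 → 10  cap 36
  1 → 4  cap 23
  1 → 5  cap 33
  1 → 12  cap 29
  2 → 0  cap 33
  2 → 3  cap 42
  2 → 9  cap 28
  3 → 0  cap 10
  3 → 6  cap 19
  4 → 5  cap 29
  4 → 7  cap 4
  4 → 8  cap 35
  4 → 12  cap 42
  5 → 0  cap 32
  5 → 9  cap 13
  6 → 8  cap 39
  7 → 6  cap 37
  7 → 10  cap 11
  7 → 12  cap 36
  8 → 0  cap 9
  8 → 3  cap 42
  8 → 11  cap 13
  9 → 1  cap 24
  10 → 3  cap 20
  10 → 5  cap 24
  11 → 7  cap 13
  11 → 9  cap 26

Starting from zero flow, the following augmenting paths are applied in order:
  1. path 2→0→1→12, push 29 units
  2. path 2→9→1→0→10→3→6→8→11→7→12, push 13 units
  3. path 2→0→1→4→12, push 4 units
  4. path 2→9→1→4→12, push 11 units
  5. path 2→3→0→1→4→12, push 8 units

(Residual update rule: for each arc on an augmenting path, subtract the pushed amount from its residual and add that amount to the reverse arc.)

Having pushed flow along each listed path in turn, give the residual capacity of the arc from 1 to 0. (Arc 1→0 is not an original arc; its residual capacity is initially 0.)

after path 1 (2→0→1→12, push 29): res(1,0)=29
after path 2 (2→9→1→0→10→3→6→8→11→7→12, push 13): res(1,0)=16
after path 3 (2→0→1→4→12, push 4): res(1,0)=20
after path 4 (2→9→1→4→12, push 11): res(1,0)=20
after path 5 (2→3→0→1→4→12, push 8): res(1,0)=28

Residual capacity of (1,0): 28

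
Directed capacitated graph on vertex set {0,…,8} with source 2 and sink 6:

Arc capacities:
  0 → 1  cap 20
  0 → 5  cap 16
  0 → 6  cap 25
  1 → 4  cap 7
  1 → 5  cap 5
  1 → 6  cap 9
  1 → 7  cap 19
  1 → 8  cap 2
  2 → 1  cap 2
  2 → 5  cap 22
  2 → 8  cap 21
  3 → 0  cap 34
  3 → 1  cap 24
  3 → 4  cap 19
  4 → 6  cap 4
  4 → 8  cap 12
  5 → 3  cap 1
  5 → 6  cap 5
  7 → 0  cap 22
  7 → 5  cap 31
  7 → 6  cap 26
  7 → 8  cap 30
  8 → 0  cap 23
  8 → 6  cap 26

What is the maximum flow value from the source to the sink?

Maximum flow value: 29

augment #1: 2→1→6 bottleneck 2, total now 2
augment #2: 2→5→6 bottleneck 5, total now 7
augment #3: 2→8→6 bottleneck 21, total now 28
augment #4: 2→5→3→0→6 bottleneck 1, total now 29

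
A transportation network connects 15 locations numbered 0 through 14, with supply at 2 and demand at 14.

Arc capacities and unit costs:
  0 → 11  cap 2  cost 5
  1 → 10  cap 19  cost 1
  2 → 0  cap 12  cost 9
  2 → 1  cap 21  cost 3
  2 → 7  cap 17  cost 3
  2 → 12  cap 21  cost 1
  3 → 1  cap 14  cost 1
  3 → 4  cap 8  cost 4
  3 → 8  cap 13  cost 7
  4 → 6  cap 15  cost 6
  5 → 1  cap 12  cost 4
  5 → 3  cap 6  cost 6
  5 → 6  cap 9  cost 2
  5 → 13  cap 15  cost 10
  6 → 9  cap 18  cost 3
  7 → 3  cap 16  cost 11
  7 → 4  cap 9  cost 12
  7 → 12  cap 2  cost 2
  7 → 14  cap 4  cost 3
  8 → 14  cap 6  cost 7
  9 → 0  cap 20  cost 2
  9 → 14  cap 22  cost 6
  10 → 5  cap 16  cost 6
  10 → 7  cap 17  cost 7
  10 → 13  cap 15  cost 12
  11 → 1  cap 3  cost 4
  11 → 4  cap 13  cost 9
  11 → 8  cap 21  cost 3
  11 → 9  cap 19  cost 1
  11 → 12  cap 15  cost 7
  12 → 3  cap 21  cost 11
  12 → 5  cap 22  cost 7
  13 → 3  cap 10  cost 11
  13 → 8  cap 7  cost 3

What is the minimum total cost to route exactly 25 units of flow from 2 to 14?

shortest-cost path #1: 2→7→14 push 4 @ unit cost 6 (adds 24)
shortest-cost path #2: 2→12→5→6→9→14 push 9 @ unit cost 19 (adds 171)
shortest-cost path #3: 2→0→11→9→14 push 2 @ unit cost 21 (adds 42)
shortest-cost path #4: 2→12→3→8→14 push 6 @ unit cost 26 (adds 156)
shortest-cost path #5: 2→7→4→6→9→14 push 4 @ unit cost 30 (adds 120)
total cost = 513

Minimum cost for 25 units: 513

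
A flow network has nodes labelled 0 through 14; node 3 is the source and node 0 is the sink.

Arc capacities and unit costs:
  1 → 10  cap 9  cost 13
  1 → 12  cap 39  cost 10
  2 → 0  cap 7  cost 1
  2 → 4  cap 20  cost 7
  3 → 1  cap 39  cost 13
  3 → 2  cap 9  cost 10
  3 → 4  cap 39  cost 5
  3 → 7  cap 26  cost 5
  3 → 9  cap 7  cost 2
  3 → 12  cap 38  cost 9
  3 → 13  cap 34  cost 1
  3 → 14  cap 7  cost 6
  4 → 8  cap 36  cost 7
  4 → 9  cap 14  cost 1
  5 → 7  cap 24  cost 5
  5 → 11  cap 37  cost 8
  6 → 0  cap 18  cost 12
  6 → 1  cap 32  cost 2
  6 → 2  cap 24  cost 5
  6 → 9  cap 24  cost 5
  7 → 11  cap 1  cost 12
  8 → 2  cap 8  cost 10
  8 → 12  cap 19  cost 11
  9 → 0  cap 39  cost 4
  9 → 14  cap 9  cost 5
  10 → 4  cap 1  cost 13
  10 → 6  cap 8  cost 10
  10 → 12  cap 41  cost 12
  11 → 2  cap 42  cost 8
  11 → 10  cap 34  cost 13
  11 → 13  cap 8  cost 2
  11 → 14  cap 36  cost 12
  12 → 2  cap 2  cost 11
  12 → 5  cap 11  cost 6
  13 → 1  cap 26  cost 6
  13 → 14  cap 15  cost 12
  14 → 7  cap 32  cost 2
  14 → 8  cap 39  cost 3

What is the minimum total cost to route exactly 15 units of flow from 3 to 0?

shortest-cost path #1: 3→9→0 push 7 @ unit cost 6 (adds 42)
shortest-cost path #2: 3→4→9→0 push 8 @ unit cost 10 (adds 80)
total cost = 122

Minimum cost for 15 units: 122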